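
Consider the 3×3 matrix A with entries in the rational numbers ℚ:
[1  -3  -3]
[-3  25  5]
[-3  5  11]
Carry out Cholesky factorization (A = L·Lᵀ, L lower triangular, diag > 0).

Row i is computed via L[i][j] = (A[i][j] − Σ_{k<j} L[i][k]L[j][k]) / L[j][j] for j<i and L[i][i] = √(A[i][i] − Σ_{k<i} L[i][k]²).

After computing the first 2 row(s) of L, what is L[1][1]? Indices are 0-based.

L[1][1] = 4

Step 1: L[0][0] = √(1) = 1.
  L[1][0] = (-3) / L[0][0] = -3.
Step 2: L[1][1] = √(16) = 4.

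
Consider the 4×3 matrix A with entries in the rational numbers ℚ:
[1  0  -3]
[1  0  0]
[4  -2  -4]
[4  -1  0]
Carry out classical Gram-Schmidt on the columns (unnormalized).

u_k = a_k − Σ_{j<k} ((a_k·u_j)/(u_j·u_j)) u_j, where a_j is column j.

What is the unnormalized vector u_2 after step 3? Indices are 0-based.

u_2 = (-79/26, -1/26, -10/13, 20/13)

Step 1: u_0 = a_0 = (1, 1, 4, 4).
Step 2: u_1 = a_1 − (-6/17)·u_0 = (6/17, 6/17, -10/17, 7/17).
Step 3: u_2 = a_2 − (-19/34)·u_0 − (22/13)·u_1 = (-79/26, -1/26, -10/13, 20/13).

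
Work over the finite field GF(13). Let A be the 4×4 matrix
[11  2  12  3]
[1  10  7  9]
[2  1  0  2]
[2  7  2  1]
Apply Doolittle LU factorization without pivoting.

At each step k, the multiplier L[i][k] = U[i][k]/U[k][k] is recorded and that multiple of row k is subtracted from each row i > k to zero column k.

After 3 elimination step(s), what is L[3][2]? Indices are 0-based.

[col 0] pivot 11
  R1 -= 6*R0 → (0, 11, 0, 4)  (L[1][0] := 6)
  R2 -= 12*R0 → (0, 3, 12, 5)  (L[2][0] := 12)
  R3 -= 12*R0 → (0, 9, 1, 4)  (L[3][0] := 12)
[col 1] pivot 11
  R2 -= 5*R1 → (0, 0, 12, 11)  (L[2][1] := 5)
  R3 -= 2*R1 → (0, 0, 1, 9)  (L[3][1] := 2)
[col 2] pivot 12
  R3 -= 12*R2 → (0, 0, 0, 7)  (L[3][2] := 12)

L[3][2] = 12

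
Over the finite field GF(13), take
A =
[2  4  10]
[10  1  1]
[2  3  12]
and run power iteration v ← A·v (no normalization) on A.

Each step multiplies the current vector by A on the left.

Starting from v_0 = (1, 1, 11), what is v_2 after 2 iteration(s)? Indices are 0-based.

v_2 = (0, 6, 5)

v_0 = (1, 1, 11).
v_1 = A·v_0 = (12, 9, 7).
v_2 = A·v_1 = (0, 6, 5).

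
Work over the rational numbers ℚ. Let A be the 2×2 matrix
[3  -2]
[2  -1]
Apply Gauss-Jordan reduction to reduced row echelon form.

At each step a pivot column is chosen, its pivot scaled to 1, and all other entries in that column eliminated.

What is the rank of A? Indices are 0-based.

rank = 2

pivot(0,0)=3: scale R0 → (1, -2/3)
  clear (1,0): R1 −= (2)R0 → (0, 1/3)
pivot(1,1)=1/3: scale R1 → (0, 1)
  clear (0,1): R0 −= (-2/3)R1 → (1, 0)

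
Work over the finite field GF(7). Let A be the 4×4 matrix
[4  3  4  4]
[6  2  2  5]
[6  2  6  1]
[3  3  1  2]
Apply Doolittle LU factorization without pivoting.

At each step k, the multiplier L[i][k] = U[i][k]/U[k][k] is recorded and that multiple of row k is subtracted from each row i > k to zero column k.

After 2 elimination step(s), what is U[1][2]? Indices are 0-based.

k=0: U[0][0]=4
  eliminate (1,0): mult=5, new row 1: (0, 1, 3, 6); set L[1][0]=5
  eliminate (2,0): mult=5, new row 2: (0, 1, 0, 2); set L[2][0]=5
  eliminate (3,0): mult=6, new row 3: (0, 6, 5, 6); set L[3][0]=6
k=1: U[1][1]=1
  eliminate (2,1): mult=1, new row 2: (0, 0, 4, 3); set L[2][1]=1
  eliminate (3,1): mult=6, new row 3: (0, 0, 1, 5); set L[3][1]=6

U[1][2] = 3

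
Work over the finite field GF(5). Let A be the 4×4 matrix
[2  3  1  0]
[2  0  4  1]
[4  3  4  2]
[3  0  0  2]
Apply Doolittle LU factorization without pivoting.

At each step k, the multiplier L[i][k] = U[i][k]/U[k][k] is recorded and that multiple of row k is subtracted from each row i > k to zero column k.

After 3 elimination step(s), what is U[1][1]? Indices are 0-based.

Step 1: pivot at (0,0) is 2.
  row1 ← row1 − (1)·row0  ⇒  L[1][0]=1, U row1=(0, 2, 3, 1)
  row2 ← row2 − (2)·row0  ⇒  L[2][0]=2, U row2=(0, 2, 2, 2)
  row3 ← row3 − (4)·row0  ⇒  L[3][0]=4, U row3=(0, 3, 1, 2)
Step 2: pivot at (1,1) is 2.
  row2 ← row2 − (1)·row1  ⇒  L[2][1]=1, U row2=(0, 0, 4, 1)
  row3 ← row3 − (4)·row1  ⇒  L[3][1]=4, U row3=(0, 0, 4, 3)
Step 3: pivot at (2,2) is 4.
  row3 ← row3 − (1)·row2  ⇒  L[3][2]=1, U row3=(0, 0, 0, 2)

U[1][1] = 2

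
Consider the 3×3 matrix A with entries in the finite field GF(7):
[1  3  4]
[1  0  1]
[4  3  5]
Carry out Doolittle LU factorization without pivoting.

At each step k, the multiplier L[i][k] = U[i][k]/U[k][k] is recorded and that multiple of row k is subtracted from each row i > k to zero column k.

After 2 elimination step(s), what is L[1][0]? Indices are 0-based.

L[1][0] = 1

k=0: U[0][0]=1
  eliminate (1,0): mult=1, new row 1: (0, 4, 4); set L[1][0]=1
  eliminate (2,0): mult=4, new row 2: (0, 5, 3); set L[2][0]=4
k=1: U[1][1]=4
  eliminate (2,1): mult=3, new row 2: (0, 0, 5); set L[2][1]=3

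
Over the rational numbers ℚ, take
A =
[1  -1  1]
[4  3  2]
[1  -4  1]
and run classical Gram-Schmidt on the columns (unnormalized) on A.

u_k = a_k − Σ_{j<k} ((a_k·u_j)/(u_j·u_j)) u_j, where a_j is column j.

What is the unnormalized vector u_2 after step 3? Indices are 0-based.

Step 1: u_0 = a_0 = (1, 4, 1).
Step 2: u_1 = a_1 − (7/18)·u_0 = (-25/18, 13/9, -79/18).
Step 3: u_2 = a_2 − (5/9)·u_0 − (-52/419)·u_1 = (114/419, -18/419, -42/419).

u_2 = (114/419, -18/419, -42/419)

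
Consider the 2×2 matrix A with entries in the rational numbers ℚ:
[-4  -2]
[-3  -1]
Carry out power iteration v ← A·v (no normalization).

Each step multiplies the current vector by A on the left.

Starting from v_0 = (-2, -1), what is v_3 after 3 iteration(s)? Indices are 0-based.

v_0 = (-2, -1).
v_1 = A·v_0 = (10, 7).
v_2 = A·v_1 = (-54, -37).
v_3 = A·v_2 = (290, 199).

v_3 = (290, 199)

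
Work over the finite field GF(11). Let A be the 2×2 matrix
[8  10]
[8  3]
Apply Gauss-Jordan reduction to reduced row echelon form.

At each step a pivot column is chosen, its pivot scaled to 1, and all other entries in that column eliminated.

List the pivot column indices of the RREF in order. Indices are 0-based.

step 1: normalize row 0 (÷8) = (1, 4)
  row 1: subtract 8×row0 = (0, 4)
step 2: normalize row 1 (÷4) = (0, 1)
  row 0: subtract 4×row1 = (1, 0)

pivot columns: 0, 1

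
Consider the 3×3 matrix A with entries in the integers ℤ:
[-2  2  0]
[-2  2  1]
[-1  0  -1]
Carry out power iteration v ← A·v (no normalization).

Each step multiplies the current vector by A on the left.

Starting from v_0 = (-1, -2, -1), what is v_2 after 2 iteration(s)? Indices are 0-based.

v_0 = (-1, -2, -1).
v_1 = A·v_0 = (-2, -3, 2).
v_2 = A·v_1 = (-2, 0, 0).

v_2 = (-2, 0, 0)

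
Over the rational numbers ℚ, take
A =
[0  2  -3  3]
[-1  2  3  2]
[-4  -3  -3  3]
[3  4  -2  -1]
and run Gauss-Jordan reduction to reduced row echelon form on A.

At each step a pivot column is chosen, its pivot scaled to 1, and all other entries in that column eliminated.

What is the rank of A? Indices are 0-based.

pivot(0,0): swap R0↔R1
pivot(0,0)=-1: scale R0 → (1, -2, -3, -2)
  clear (2,0): R2 −= (-4)R0 → (0, -11, -15, -5)
  clear (3,0): R3 −= (3)R0 → (0, 10, 7, 5)
pivot(1,1)=2: scale R1 → (0, 1, -3/2, 3/2)
  clear (0,1): R0 −= (-2)R1 → (1, 0, -6, 1)
  clear (2,1): R2 −= (-11)R1 → (0, 0, -63/2, 23/2)
  clear (3,1): R3 −= (10)R1 → (0, 0, 22, -10)
pivot(2,2)=-63/2: scale R2 → (0, 0, 1, -23/63)
  clear (0,2): R0 −= (-6)R2 → (1, 0, 0, -25/21)
  clear (1,2): R1 −= (-3/2)R2 → (0, 1, 0, 20/21)
  clear (3,2): R3 −= (22)R2 → (0, 0, 0, -124/63)
pivot(3,3)=-124/63: scale R3 → (0, 0, 0, 1)
  clear (0,3): R0 −= (-25/21)R3 → (1, 0, 0, 0)
  clear (1,3): R1 −= (20/21)R3 → (0, 1, 0, 0)
  clear (2,3): R2 −= (-23/63)R3 → (0, 0, 1, 0)

rank = 4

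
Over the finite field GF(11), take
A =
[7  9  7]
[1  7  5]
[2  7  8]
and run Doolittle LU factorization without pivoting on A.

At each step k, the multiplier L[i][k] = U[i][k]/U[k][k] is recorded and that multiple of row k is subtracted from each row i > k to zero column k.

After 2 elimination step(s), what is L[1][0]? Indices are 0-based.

L[1][0] = 8

[col 0] pivot 7
  R1 -= 8*R0 → (0, 1, 4)  (L[1][0] := 8)
  R2 -= 5*R0 → (0, 6, 6)  (L[2][0] := 5)
[col 1] pivot 1
  R2 -= 6*R1 → (0, 0, 4)  (L[2][1] := 6)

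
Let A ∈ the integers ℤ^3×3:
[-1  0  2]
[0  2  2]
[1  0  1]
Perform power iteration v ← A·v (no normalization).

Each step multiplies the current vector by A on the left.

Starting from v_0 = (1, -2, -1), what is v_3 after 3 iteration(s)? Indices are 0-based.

v_3 = (-9, -30, 0)

v_0 = (1, -2, -1).
v_1 = A·v_0 = (-3, -6, 0).
v_2 = A·v_1 = (3, -12, -3).
v_3 = A·v_2 = (-9, -30, 0).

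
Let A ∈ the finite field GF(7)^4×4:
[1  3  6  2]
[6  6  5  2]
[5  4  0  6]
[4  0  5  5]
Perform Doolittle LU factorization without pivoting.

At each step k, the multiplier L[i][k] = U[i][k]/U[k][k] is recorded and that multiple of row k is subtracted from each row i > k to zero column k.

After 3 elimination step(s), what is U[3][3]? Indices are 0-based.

k=0: U[0][0]=1
  eliminate (1,0): mult=6, new row 1: (0, 2, 4, 4); set L[1][0]=6
  eliminate (2,0): mult=5, new row 2: (0, 3, 5, 3); set L[2][0]=5
  eliminate (3,0): mult=4, new row 3: (0, 2, 2, 4); set L[3][0]=4
k=1: U[1][1]=2
  eliminate (2,1): mult=5, new row 2: (0, 0, 6, 4); set L[2][1]=5
  eliminate (3,1): mult=1, new row 3: (0, 0, 5, 0); set L[3][1]=1
k=2: U[2][2]=6
  eliminate (3,2): mult=2, new row 3: (0, 0, 0, 6); set L[3][2]=2

U[3][3] = 6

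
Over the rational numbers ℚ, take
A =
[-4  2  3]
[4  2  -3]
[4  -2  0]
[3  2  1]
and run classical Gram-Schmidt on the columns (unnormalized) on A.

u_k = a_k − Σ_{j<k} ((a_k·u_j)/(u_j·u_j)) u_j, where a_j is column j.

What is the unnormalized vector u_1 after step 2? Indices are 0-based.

u_1 = (106/57, 122/57, -106/57, 40/19)

Step 1: u_0 = a_0 = (-4, 4, 4, 3).
Step 2: u_1 = a_1 − (-2/57)·u_0 = (106/57, 122/57, -106/57, 40/19).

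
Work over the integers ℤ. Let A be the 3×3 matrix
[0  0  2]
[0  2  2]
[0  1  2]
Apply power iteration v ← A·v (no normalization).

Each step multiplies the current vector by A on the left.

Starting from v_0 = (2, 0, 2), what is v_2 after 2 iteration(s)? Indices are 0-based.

v_0 = (2, 0, 2).
v_1 = A·v_0 = (4, 4, 4).
v_2 = A·v_1 = (8, 16, 12).

v_2 = (8, 16, 12)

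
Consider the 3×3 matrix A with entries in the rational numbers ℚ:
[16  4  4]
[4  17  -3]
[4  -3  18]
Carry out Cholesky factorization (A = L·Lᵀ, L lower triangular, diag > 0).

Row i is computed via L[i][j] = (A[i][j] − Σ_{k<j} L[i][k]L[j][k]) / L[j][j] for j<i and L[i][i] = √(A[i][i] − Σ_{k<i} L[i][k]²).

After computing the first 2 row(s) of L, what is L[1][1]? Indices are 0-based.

L[1][1] = 4

Step 1: L[0][0] = √(16) = 4.
  L[1][0] = (4) / L[0][0] = 1.
Step 2: L[1][1] = √(16) = 4.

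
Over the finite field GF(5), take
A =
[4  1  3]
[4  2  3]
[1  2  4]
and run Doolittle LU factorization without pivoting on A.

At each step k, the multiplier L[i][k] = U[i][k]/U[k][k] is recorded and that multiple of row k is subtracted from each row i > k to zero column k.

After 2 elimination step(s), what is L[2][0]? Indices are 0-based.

L[2][0] = 4

Step 1: pivot at (0,0) is 4.
  row1 ← row1 − (1)·row0  ⇒  L[1][0]=1, U row1=(0, 1, 0)
  row2 ← row2 − (4)·row0  ⇒  L[2][0]=4, U row2=(0, 3, 2)
Step 2: pivot at (1,1) is 1.
  row2 ← row2 − (3)·row1  ⇒  L[2][1]=3, U row2=(0, 0, 2)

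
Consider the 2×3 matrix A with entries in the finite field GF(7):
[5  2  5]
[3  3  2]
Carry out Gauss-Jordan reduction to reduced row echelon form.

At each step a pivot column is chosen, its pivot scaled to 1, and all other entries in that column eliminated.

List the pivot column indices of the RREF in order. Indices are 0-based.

pivot columns: 0, 1

step 1: normalize row 0 (÷5) = (1, 6, 1)
  row 1: subtract 3×row0 = (0, 6, 6)
step 2: normalize row 1 (÷6) = (0, 1, 1)
  row 0: subtract 6×row1 = (1, 0, 2)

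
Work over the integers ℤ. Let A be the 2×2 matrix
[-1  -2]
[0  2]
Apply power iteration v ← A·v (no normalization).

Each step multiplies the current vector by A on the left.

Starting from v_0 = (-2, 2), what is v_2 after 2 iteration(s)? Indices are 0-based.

v_2 = (-6, 8)

v_0 = (-2, 2).
v_1 = A·v_0 = (-2, 4).
v_2 = A·v_1 = (-6, 8).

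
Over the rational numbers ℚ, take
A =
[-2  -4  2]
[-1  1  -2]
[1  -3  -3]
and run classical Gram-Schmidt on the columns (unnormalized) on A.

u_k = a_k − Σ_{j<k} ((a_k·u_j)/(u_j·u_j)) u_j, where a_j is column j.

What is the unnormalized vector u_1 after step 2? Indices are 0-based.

Step 1: u_0 = a_0 = (-2, -1, 1).
Step 2: u_1 = a_1 − (2/3)·u_0 = (-8/3, 5/3, -11/3).

u_1 = (-8/3, 5/3, -11/3)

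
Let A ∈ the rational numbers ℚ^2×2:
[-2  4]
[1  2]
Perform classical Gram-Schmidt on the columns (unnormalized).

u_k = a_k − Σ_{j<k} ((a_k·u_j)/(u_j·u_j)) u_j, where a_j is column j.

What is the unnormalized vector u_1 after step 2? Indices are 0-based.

u_1 = (8/5, 16/5)

Step 1: u_0 = a_0 = (-2, 1).
Step 2: u_1 = a_1 − (-6/5)·u_0 = (8/5, 16/5).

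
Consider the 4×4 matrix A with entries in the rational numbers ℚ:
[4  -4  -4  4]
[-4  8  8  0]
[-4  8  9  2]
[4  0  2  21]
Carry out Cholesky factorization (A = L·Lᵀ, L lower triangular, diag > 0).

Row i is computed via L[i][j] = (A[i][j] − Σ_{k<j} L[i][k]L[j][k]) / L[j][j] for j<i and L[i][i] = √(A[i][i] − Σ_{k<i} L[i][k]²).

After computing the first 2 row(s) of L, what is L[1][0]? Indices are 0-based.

L[1][0] = -2

Step 1: L[0][0] = √(4) = 2.
  L[1][0] = (-4) / L[0][0] = -2.
Step 2: L[1][1] = √(4) = 2.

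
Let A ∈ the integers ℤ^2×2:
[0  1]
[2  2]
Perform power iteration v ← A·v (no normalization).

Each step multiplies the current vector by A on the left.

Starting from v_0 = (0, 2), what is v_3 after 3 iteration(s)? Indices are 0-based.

v_3 = (12, 32)

v_0 = (0, 2).
v_1 = A·v_0 = (2, 4).
v_2 = A·v_1 = (4, 12).
v_3 = A·v_2 = (12, 32).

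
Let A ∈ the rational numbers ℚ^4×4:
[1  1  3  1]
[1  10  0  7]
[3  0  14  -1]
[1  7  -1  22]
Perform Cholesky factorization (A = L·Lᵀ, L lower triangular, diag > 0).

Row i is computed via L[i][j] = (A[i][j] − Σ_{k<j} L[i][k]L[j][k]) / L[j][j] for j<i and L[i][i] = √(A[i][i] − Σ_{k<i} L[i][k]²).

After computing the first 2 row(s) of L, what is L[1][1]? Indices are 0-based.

Step 1: L[0][0] = √(1) = 1.
  L[1][0] = (1) / L[0][0] = 1.
Step 2: L[1][1] = √(9) = 3.

L[1][1] = 3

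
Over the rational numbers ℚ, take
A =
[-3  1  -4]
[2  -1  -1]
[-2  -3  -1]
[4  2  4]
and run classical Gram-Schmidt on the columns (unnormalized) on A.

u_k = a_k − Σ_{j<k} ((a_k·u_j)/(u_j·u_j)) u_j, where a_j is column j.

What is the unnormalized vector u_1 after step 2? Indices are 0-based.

u_1 = (20/11, -17/11, -27/11, 10/11)

Step 1: u_0 = a_0 = (-3, 2, -2, 4).
Step 2: u_1 = a_1 − (3/11)·u_0 = (20/11, -17/11, -27/11, 10/11).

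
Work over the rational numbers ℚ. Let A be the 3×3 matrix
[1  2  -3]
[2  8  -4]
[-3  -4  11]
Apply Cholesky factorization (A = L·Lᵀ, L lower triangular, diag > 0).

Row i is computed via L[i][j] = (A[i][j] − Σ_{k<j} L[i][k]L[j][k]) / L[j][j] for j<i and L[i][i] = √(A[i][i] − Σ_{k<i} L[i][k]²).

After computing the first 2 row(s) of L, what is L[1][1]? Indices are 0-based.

Step 1: L[0][0] = √(1) = 1.
  L[1][0] = (2) / L[0][0] = 2.
Step 2: L[1][1] = √(4) = 2.

L[1][1] = 2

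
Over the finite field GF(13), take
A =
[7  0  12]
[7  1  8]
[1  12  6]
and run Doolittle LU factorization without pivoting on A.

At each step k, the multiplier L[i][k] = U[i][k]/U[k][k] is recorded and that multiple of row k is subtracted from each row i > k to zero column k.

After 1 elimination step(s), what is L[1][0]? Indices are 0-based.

L[1][0] = 1

[col 0] pivot 7
  R1 -= 1*R0 → (0, 1, 9)  (L[1][0] := 1)
  R2 -= 2*R0 → (0, 12, 8)  (L[2][0] := 2)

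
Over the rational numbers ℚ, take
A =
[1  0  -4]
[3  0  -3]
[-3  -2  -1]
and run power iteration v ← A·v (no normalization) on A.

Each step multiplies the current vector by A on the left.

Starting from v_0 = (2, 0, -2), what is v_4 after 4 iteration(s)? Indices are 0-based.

v_0 = (2, 0, -2).
v_1 = A·v_0 = (10, 12, -4).
v_2 = A·v_1 = (26, 42, -50).
v_3 = A·v_2 = (226, 228, -112).
v_4 = A·v_3 = (674, 1014, -1022).

v_4 = (674, 1014, -1022)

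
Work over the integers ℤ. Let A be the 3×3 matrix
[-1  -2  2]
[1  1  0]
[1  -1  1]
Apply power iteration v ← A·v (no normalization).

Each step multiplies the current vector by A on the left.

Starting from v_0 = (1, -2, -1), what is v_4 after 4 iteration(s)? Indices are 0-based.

v_0 = (1, -2, -1).
v_1 = A·v_0 = (1, -1, 2).
v_2 = A·v_1 = (5, 0, 4).
v_3 = A·v_2 = (3, 5, 9).
v_4 = A·v_3 = (5, 8, 7).

v_4 = (5, 8, 7)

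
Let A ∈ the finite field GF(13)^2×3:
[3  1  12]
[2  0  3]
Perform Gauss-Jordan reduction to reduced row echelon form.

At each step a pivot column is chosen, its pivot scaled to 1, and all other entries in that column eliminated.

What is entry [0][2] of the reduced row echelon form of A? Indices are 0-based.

step 1: normalize row 0 (÷3) = (1, 9, 4)
  row 1: subtract 2×row0 = (0, 8, 8)
step 2: normalize row 1 (÷8) = (0, 1, 1)
  row 0: subtract 9×row1 = (1, 0, 8)

M[0][2] = 8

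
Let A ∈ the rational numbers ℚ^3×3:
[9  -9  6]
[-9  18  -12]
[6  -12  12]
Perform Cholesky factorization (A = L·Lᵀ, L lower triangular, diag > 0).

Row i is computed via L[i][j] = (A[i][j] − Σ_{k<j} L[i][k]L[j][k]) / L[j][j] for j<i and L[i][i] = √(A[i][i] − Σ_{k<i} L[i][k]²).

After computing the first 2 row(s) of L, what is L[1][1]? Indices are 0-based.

L[1][1] = 3

Step 1: L[0][0] = √(9) = 3.
  L[1][0] = (-9) / L[0][0] = -3.
Step 2: L[1][1] = √(9) = 3.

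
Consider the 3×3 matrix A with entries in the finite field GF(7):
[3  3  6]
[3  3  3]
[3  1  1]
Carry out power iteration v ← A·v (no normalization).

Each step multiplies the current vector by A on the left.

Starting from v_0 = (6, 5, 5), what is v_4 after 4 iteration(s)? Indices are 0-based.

v_0 = (6, 5, 5).
v_1 = A·v_0 = (0, 6, 0).
v_2 = A·v_1 = (4, 4, 6).
v_3 = A·v_2 = (4, 0, 1).
v_4 = A·v_3 = (4, 1, 6).

v_4 = (4, 1, 6)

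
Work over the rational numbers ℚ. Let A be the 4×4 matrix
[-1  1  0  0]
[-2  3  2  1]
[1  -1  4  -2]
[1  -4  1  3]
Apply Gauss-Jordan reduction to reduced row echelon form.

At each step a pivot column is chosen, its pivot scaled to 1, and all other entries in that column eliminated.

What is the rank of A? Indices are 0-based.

rank = 4

step 1: normalize row 0 (÷-1) = (1, -1, 0, 0)
  row 1: subtract -2×row0 = (0, 1, 2, 1)
  row 2: subtract 1×row0 = (0, 0, 4, -2)
  row 3: subtract 1×row0 = (0, -3, 1, 3)
step 2: normalize row 1 (÷1) = (0, 1, 2, 1)
  row 0: subtract -1×row1 = (1, 0, 2, 1)
  row 3: subtract -3×row1 = (0, 0, 7, 6)
step 3: normalize row 2 (÷4) = (0, 0, 1, -1/2)
  row 0: subtract 2×row2 = (1, 0, 0, 2)
  row 1: subtract 2×row2 = (0, 1, 0, 2)
  row 3: subtract 7×row2 = (0, 0, 0, 19/2)
step 4: normalize row 3 (÷19/2) = (0, 0, 0, 1)
  row 0: subtract 2×row3 = (1, 0, 0, 0)
  row 1: subtract 2×row3 = (0, 1, 0, 0)
  row 2: subtract -1/2×row3 = (0, 0, 1, 0)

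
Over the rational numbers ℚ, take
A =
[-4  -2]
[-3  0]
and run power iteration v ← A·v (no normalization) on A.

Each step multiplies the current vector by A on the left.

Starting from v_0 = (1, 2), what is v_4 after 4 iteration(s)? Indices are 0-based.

v_4 = (1028, 600)

v_0 = (1, 2).
v_1 = A·v_0 = (-8, -3).
v_2 = A·v_1 = (38, 24).
v_3 = A·v_2 = (-200, -114).
v_4 = A·v_3 = (1028, 600).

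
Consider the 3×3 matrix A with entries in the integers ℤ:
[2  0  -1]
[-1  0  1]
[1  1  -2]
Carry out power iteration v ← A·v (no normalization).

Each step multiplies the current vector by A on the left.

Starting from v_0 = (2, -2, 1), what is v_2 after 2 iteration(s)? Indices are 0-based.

v_0 = (2, -2, 1).
v_1 = A·v_0 = (3, -1, -2).
v_2 = A·v_1 = (8, -5, 6).

v_2 = (8, -5, 6)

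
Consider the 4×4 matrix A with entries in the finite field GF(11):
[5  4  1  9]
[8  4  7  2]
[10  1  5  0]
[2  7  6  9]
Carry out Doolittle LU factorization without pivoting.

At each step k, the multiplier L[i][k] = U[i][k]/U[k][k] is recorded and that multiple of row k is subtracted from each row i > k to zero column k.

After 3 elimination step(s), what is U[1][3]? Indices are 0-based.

U[1][3] = 3

Step 1: pivot at (0,0) is 5.
  row1 ← row1 − (6)·row0  ⇒  L[1][0]=6, U row1=(0, 2, 1, 3)
  row2 ← row2 − (2)·row0  ⇒  L[2][0]=2, U row2=(0, 4, 3, 4)
  row3 ← row3 − (7)·row0  ⇒  L[3][0]=7, U row3=(0, 1, 10, 1)
Step 2: pivot at (1,1) is 2.
  row2 ← row2 − (2)·row1  ⇒  L[2][1]=2, U row2=(0, 0, 1, 9)
  row3 ← row3 − (6)·row1  ⇒  L[3][1]=6, U row3=(0, 0, 4, 5)
Step 3: pivot at (2,2) is 1.
  row3 ← row3 − (4)·row2  ⇒  L[3][2]=4, U row3=(0, 0, 0, 2)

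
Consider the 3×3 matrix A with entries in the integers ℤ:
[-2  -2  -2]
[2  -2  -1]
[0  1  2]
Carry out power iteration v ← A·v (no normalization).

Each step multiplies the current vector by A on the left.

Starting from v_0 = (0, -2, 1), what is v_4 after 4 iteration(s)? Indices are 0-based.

v_4 = (-6, 70, -11)

v_0 = (0, -2, 1).
v_1 = A·v_0 = (2, 3, 0).
v_2 = A·v_1 = (-10, -2, 3).
v_3 = A·v_2 = (18, -19, 4).
v_4 = A·v_3 = (-6, 70, -11).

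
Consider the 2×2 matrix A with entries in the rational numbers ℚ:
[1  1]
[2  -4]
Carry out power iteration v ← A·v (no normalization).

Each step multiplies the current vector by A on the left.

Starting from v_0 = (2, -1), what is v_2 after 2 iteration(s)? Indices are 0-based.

v_0 = (2, -1).
v_1 = A·v_0 = (1, 8).
v_2 = A·v_1 = (9, -30).

v_2 = (9, -30)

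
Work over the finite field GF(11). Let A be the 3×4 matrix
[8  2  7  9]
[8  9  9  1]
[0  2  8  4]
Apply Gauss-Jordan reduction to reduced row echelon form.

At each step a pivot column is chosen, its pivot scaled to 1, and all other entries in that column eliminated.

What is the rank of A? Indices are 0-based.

pivot(0,0)=8: scale R0 → (1, 3, 5, 8)
  clear (1,0): R1 −= (8)R0 → (0, 7, 2, 3)
pivot(1,1)=7: scale R1 → (0, 1, 5, 2)
  clear (0,1): R0 −= (3)R1 → (1, 0, 1, 2)
  clear (2,1): R2 −= (2)R1 → (0, 0, 9, 0)
pivot(2,2)=9: scale R2 → (0, 0, 1, 0)
  clear (0,2): R0 −= (1)R2 → (1, 0, 0, 2)
  clear (1,2): R1 −= (5)R2 → (0, 1, 0, 2)

rank = 3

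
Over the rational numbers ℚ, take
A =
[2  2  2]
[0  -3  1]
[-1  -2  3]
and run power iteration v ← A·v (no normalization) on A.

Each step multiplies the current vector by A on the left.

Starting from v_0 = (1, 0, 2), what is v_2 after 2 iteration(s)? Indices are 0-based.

v_0 = (1, 0, 2).
v_1 = A·v_0 = (6, 2, 5).
v_2 = A·v_1 = (26, -1, 5).

v_2 = (26, -1, 5)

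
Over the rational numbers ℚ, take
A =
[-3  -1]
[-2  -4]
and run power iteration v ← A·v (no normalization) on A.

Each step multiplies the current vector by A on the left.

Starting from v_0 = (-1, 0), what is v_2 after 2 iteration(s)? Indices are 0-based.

v_0 = (-1, 0).
v_1 = A·v_0 = (3, 2).
v_2 = A·v_1 = (-11, -14).

v_2 = (-11, -14)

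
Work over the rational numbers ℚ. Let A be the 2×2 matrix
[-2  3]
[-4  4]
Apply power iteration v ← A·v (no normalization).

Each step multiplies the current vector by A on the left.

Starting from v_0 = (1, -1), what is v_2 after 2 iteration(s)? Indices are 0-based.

v_2 = (-14, -12)

v_0 = (1, -1).
v_1 = A·v_0 = (-5, -8).
v_2 = A·v_1 = (-14, -12).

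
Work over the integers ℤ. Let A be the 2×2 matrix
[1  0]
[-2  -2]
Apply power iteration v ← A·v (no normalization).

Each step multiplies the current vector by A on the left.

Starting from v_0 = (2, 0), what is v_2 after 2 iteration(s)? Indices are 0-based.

v_0 = (2, 0).
v_1 = A·v_0 = (2, -4).
v_2 = A·v_1 = (2, 4).

v_2 = (2, 4)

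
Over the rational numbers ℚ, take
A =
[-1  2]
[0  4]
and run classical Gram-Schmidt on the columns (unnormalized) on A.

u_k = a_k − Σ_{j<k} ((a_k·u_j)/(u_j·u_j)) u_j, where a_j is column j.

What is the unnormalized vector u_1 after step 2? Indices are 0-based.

Step 1: u_0 = a_0 = (-1, 0).
Step 2: u_1 = a_1 − (-2)·u_0 = (0, 4).

u_1 = (0, 4)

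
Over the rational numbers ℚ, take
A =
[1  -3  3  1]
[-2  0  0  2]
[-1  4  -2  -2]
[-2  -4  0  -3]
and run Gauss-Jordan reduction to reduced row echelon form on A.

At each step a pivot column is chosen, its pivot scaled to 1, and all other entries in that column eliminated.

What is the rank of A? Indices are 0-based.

rank = 4

[1] R0 /= 1  ⇒  (1, -3, 3, 1)
     R1 -= -2·R0  ⇒  (0, -6, 6, 4)
     R2 -= -1·R0  ⇒  (0, 1, 1, -1)
     R3 -= -2·R0  ⇒  (0, -10, 6, -1)
[2] R1 /= -6  ⇒  (0, 1, -1, -2/3)
     R0 -= -3·R1  ⇒  (1, 0, 0, -1)
     R2 -= 1·R1  ⇒  (0, 0, 2, -1/3)
     R3 -= -10·R1  ⇒  (0, 0, -4, -23/3)
[3] R2 /= 2  ⇒  (0, 0, 1, -1/6)
     R1 -= -1·R2  ⇒  (0, 1, 0, -5/6)
     R3 -= -4·R2  ⇒  (0, 0, 0, -25/3)
[4] R3 /= -25/3  ⇒  (0, 0, 0, 1)
     R0 -= -1·R3  ⇒  (1, 0, 0, 0)
     R1 -= -5/6·R3  ⇒  (0, 1, 0, 0)
     R2 -= -1/6·R3  ⇒  (0, 0, 1, 0)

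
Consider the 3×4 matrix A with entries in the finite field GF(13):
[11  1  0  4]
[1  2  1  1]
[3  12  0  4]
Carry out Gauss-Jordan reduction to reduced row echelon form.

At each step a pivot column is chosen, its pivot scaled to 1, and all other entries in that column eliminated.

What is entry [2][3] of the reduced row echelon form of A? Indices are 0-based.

M[2][3] = 5

step 1: normalize row 0 (÷11) = (1, 6, 0, 11)
  row 1: subtract 1×row0 = (0, 9, 1, 3)
  row 2: subtract 3×row0 = (0, 7, 0, 10)
step 2: normalize row 1 (÷9) = (0, 1, 3, 9)
  row 0: subtract 6×row1 = (1, 0, 8, 9)
  row 2: subtract 7×row1 = (0, 0, 5, 12)
step 3: normalize row 2 (÷5) = (0, 0, 1, 5)
  row 0: subtract 8×row2 = (1, 0, 0, 8)
  row 1: subtract 3×row2 = (0, 1, 0, 7)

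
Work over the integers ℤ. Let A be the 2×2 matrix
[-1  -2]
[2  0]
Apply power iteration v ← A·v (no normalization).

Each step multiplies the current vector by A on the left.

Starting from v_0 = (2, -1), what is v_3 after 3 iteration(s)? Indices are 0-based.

v_3 = (8, -16)

v_0 = (2, -1).
v_1 = A·v_0 = (0, 4).
v_2 = A·v_1 = (-8, 0).
v_3 = A·v_2 = (8, -16).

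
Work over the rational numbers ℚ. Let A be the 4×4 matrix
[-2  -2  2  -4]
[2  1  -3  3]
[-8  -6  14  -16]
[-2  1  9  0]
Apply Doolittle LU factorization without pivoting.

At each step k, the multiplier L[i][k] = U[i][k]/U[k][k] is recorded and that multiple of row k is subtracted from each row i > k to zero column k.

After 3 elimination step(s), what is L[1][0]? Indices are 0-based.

k=0: U[0][0]=-2
  eliminate (1,0): mult=-1, new row 1: (0, -1, -1, -1); set L[1][0]=-1
  eliminate (2,0): mult=4, new row 2: (0, 2, 6, 0); set L[2][0]=4
  eliminate (3,0): mult=1, new row 3: (0, 3, 7, 4); set L[3][0]=1
k=1: U[1][1]=-1
  eliminate (2,1): mult=-2, new row 2: (0, 0, 4, -2); set L[2][1]=-2
  eliminate (3,1): mult=-3, new row 3: (0, 0, 4, 1); set L[3][1]=-3
k=2: U[2][2]=4
  eliminate (3,2): mult=1, new row 3: (0, 0, 0, 3); set L[3][2]=1

L[1][0] = -1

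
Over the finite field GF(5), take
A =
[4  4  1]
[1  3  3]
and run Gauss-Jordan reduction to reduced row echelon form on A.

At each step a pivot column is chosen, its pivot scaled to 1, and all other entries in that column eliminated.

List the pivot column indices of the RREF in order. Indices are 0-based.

pivot columns: 0, 1

pivot(0,0)=4: scale R0 → (1, 1, 4)
  clear (1,0): R1 −= (1)R0 → (0, 2, 4)
pivot(1,1)=2: scale R1 → (0, 1, 2)
  clear (0,1): R0 −= (1)R1 → (1, 0, 2)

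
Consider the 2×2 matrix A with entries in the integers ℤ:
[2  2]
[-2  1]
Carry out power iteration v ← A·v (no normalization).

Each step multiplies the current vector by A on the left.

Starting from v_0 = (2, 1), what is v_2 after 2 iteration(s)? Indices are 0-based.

v_0 = (2, 1).
v_1 = A·v_0 = (6, -3).
v_2 = A·v_1 = (6, -15).

v_2 = (6, -15)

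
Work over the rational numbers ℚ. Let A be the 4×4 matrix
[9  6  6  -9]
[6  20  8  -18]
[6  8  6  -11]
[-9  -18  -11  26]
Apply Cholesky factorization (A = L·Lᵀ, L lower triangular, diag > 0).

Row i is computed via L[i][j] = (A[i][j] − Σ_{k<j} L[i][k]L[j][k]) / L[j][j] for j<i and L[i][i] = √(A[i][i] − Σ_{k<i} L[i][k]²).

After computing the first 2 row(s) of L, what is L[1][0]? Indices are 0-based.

Step 1: L[0][0] = √(9) = 3.
  L[1][0] = (6) / L[0][0] = 2.
Step 2: L[1][1] = √(16) = 4.

L[1][0] = 2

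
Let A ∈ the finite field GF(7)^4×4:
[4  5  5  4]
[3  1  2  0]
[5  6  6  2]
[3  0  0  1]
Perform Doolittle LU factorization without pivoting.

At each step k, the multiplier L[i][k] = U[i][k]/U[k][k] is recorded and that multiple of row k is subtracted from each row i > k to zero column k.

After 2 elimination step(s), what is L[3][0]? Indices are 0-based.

L[3][0] = 6

Step 1: pivot at (0,0) is 4.
  row1 ← row1 − (6)·row0  ⇒  L[1][0]=6, U row1=(0, 6, 0, 4)
  row2 ← row2 − (3)·row0  ⇒  L[2][0]=3, U row2=(0, 5, 5, 4)
  row3 ← row3 − (6)·row0  ⇒  L[3][0]=6, U row3=(0, 5, 5, 5)
Step 2: pivot at (1,1) is 6.
  row2 ← row2 − (2)·row1  ⇒  L[2][1]=2, U row2=(0, 0, 5, 3)
  row3 ← row3 − (2)·row1  ⇒  L[3][1]=2, U row3=(0, 0, 5, 4)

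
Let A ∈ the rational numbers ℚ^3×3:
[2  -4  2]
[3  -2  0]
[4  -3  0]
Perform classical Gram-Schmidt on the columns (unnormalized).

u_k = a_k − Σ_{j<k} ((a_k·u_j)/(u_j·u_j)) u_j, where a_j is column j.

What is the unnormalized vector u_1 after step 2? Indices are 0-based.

Step 1: u_0 = a_0 = (2, 3, 4).
Step 2: u_1 = a_1 − (-26/29)·u_0 = (-64/29, 20/29, 17/29).

u_1 = (-64/29, 20/29, 17/29)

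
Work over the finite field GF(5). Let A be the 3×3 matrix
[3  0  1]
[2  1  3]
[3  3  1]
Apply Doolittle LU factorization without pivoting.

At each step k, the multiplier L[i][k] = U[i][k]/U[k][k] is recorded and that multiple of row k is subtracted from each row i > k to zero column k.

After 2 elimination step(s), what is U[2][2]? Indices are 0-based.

k=0: U[0][0]=3
  eliminate (1,0): mult=4, new row 1: (0, 1, 4); set L[1][0]=4
  eliminate (2,0): mult=1, new row 2: (0, 3, 0); set L[2][0]=1
k=1: U[1][1]=1
  eliminate (2,1): mult=3, new row 2: (0, 0, 3); set L[2][1]=3

U[2][2] = 3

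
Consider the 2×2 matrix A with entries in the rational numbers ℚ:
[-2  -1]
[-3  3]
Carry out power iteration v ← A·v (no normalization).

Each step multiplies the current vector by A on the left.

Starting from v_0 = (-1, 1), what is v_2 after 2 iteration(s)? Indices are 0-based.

v_0 = (-1, 1).
v_1 = A·v_0 = (1, 6).
v_2 = A·v_1 = (-8, 15).

v_2 = (-8, 15)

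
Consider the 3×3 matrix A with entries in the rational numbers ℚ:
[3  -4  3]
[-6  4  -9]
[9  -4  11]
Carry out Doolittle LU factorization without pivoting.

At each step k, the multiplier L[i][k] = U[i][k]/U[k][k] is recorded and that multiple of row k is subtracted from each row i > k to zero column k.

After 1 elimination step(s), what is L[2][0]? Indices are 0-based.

L[2][0] = 3

k=0: U[0][0]=3
  eliminate (1,0): mult=-2, new row 1: (0, -4, -3); set L[1][0]=-2
  eliminate (2,0): mult=3, new row 2: (0, 8, 2); set L[2][0]=3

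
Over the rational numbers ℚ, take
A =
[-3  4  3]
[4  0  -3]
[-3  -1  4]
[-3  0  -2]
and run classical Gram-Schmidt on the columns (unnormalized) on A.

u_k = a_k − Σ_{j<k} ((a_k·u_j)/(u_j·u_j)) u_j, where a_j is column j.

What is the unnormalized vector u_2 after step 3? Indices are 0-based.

u_2 = (77/130, -201/325, 154/65, -2461/650)

Step 1: u_0 = a_0 = (-3, 4, -3, -3).
Step 2: u_1 = a_1 − (-9/43)·u_0 = (145/43, 36/43, -70/43, -27/43).
Step 3: u_2 = a_2 − (-27/43)·u_0 − (101/650)·u_1 = (77/130, -201/325, 154/65, -2461/650).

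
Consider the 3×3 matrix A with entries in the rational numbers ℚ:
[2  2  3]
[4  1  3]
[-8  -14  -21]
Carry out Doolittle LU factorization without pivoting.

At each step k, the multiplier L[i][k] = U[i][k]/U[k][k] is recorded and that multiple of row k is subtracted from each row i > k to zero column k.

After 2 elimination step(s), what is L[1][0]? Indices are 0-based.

k=0: U[0][0]=2
  eliminate (1,0): mult=2, new row 1: (0, -3, -3); set L[1][0]=2
  eliminate (2,0): mult=-4, new row 2: (0, -6, -9); set L[2][0]=-4
k=1: U[1][1]=-3
  eliminate (2,1): mult=2, new row 2: (0, 0, -3); set L[2][1]=2

L[1][0] = 2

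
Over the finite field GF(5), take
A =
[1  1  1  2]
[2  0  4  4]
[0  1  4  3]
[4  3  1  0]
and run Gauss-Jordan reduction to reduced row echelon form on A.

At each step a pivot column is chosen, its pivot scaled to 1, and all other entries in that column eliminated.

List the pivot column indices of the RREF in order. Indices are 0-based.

pivot(0,0)=1: scale R0 → (1, 1, 1, 2)
  clear (1,0): R1 −= (2)R0 → (0, 3, 2, 0)
  clear (3,0): R3 −= (4)R0 → (0, 4, 2, 2)
pivot(1,1)=3: scale R1 → (0, 1, 4, 0)
  clear (0,1): R0 −= (1)R1 → (1, 0, 2, 2)
  clear (2,1): R2 −= (1)R1 → (0, 0, 0, 3)
  clear (3,1): R3 −= (4)R1 → (0, 0, 1, 2)
pivot(2,2): swap R2↔R3
pivot(2,2)=1: scale R2 → (0, 0, 1, 2)
  clear (0,2): R0 −= (2)R2 → (1, 0, 0, 3)
  clear (1,2): R1 −= (4)R2 → (0, 1, 0, 2)
pivot(3,3)=3: scale R3 → (0, 0, 0, 1)
  clear (0,3): R0 −= (3)R3 → (1, 0, 0, 0)
  clear (1,3): R1 −= (2)R3 → (0, 1, 0, 0)
  clear (2,3): R2 −= (2)R3 → (0, 0, 1, 0)

pivot columns: 0, 1, 2, 3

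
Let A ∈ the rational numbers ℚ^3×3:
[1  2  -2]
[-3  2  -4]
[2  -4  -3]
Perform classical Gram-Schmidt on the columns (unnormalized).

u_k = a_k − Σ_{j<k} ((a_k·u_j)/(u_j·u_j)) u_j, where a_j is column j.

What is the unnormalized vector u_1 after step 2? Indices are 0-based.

u_1 = (20/7, -4/7, -16/7)

Step 1: u_0 = a_0 = (1, -3, 2).
Step 2: u_1 = a_1 − (-6/7)·u_0 = (20/7, -4/7, -16/7).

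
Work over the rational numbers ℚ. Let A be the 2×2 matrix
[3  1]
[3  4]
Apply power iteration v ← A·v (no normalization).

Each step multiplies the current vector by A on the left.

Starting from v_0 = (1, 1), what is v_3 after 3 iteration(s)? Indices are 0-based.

v_0 = (1, 1).
v_1 = A·v_0 = (4, 7).
v_2 = A·v_1 = (19, 40).
v_3 = A·v_2 = (97, 217).

v_3 = (97, 217)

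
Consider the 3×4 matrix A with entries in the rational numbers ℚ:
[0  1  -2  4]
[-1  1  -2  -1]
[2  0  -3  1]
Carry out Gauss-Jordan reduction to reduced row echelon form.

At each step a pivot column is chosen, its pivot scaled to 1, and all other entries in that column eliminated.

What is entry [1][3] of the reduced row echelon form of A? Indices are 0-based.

M[1][3] = 10

step 1: exchange rows 0,1
step 1: normalize row 0 (÷-1) = (1, -1, 2, 1)
  row 2: subtract 2×row0 = (0, 2, -7, -1)
step 2: normalize row 1 (÷1) = (0, 1, -2, 4)
  row 0: subtract -1×row1 = (1, 0, 0, 5)
  row 2: subtract 2×row1 = (0, 0, -3, -9)
step 3: normalize row 2 (÷-3) = (0, 0, 1, 3)
  row 1: subtract -2×row2 = (0, 1, 0, 10)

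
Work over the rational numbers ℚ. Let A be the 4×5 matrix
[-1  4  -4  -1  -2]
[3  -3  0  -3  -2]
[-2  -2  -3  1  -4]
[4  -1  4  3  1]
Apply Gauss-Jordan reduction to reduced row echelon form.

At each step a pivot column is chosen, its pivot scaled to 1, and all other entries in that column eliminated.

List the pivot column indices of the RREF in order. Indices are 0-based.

pivot(0,0)=-1: scale R0 → (1, -4, 4, 1, 2)
  clear (1,0): R1 −= (3)R0 → (0, 9, -12, -6, -8)
  clear (2,0): R2 −= (-2)R0 → (0, -10, 5, 3, 0)
  clear (3,0): R3 −= (4)R0 → (0, 15, -12, -1, -7)
pivot(1,1)=9: scale R1 → (0, 1, -4/3, -2/3, -8/9)
  clear (0,1): R0 −= (-4)R1 → (1, 0, -4/3, -5/3, -14/9)
  clear (2,1): R2 −= (-10)R1 → (0, 0, -25/3, -11/3, -80/9)
  clear (3,1): R3 −= (15)R1 → (0, 0, 8, 9, 19/3)
pivot(2,2)=-25/3: scale R2 → (0, 0, 1, 11/25, 16/15)
  clear (0,2): R0 −= (-4/3)R2 → (1, 0, 0, -27/25, -2/15)
  clear (1,2): R1 −= (-4/3)R2 → (0, 1, 0, -2/25, 8/15)
  clear (3,2): R3 −= (8)R2 → (0, 0, 0, 137/25, -11/5)
pivot(3,3)=137/25: scale R3 → (0, 0, 0, 1, -55/137)
  clear (0,3): R0 −= (-27/25)R3 → (1, 0, 0, 0, -233/411)
  clear (1,3): R1 −= (-2/25)R3 → (0, 1, 0, 0, 206/411)
  clear (2,3): R2 −= (11/25)R3 → (0, 0, 1, 0, 511/411)

pivot columns: 0, 1, 2, 3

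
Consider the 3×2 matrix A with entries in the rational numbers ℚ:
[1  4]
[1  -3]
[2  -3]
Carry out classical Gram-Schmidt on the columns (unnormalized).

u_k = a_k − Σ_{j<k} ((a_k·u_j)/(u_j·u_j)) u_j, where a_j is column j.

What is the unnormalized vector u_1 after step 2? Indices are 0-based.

Step 1: u_0 = a_0 = (1, 1, 2).
Step 2: u_1 = a_1 − (-5/6)·u_0 = (29/6, -13/6, -4/3).

u_1 = (29/6, -13/6, -4/3)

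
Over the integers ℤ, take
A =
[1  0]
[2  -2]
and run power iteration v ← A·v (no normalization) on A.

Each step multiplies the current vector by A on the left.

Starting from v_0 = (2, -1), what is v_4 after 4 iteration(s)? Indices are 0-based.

v_4 = (2, -36)

v_0 = (2, -1).
v_1 = A·v_0 = (2, 6).
v_2 = A·v_1 = (2, -8).
v_3 = A·v_2 = (2, 20).
v_4 = A·v_3 = (2, -36).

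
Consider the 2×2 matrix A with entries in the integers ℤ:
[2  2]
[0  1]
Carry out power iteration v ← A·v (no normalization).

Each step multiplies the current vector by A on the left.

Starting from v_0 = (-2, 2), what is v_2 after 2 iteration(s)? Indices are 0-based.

v_2 = (4, 2)

v_0 = (-2, 2).
v_1 = A·v_0 = (0, 2).
v_2 = A·v_1 = (4, 2).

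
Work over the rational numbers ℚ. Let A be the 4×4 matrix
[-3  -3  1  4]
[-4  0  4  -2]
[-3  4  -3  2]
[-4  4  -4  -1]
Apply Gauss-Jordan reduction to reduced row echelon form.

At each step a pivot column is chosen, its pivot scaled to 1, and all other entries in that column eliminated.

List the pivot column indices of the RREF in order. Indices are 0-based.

[1] R0 /= -3  ⇒  (1, 1, -1/3, -4/3)
     R1 -= -4·R0  ⇒  (0, 4, 8/3, -22/3)
     R2 -= -3·R0  ⇒  (0, 7, -4, -2)
     R3 -= -4·R0  ⇒  (0, 8, -16/3, -19/3)
[2] R1 /= 4  ⇒  (0, 1, 2/3, -11/6)
     R0 -= 1·R1  ⇒  (1, 0, -1, 1/2)
     R2 -= 7·R1  ⇒  (0, 0, -26/3, 65/6)
     R3 -= 8·R1  ⇒  (0, 0, -32/3, 25/3)
[3] R2 /= -26/3  ⇒  (0, 0, 1, -5/4)
     R0 -= -1·R2  ⇒  (1, 0, 0, -3/4)
     R1 -= 2/3·R2  ⇒  (0, 1, 0, -1)
     R3 -= -32/3·R2  ⇒  (0, 0, 0, -5)
[4] R3 /= -5  ⇒  (0, 0, 0, 1)
     R0 -= -3/4·R3  ⇒  (1, 0, 0, 0)
     R1 -= -1·R3  ⇒  (0, 1, 0, 0)
     R2 -= -5/4·R3  ⇒  (0, 0, 1, 0)

pivot columns: 0, 1, 2, 3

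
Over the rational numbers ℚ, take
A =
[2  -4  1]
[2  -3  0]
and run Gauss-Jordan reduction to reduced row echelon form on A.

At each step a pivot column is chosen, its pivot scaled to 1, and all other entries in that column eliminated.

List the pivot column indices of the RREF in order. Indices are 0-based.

pivot columns: 0, 1

step 1: normalize row 0 (÷2) = (1, -2, 1/2)
  row 1: subtract 2×row0 = (0, 1, -1)
step 2: normalize row 1 (÷1) = (0, 1, -1)
  row 0: subtract -2×row1 = (1, 0, -3/2)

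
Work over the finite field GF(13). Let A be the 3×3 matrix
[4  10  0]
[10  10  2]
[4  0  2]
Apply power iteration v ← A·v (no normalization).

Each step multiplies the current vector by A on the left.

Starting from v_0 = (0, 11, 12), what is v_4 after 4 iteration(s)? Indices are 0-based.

v_0 = (0, 11, 12).
v_1 = A·v_0 = (6, 4, 11).
v_2 = A·v_1 = (12, 5, 7).
v_3 = A·v_2 = (7, 2, 10).
v_4 = A·v_3 = (9, 6, 9).

v_4 = (9, 6, 9)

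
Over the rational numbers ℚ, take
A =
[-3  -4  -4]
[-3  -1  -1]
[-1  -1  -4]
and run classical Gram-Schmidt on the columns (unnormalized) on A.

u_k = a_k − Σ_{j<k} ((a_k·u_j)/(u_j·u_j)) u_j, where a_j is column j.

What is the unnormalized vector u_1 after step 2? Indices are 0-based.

u_1 = (-28/19, 29/19, -3/19)

Step 1: u_0 = a_0 = (-3, -3, -1).
Step 2: u_1 = a_1 − (16/19)·u_0 = (-28/19, 29/19, -3/19).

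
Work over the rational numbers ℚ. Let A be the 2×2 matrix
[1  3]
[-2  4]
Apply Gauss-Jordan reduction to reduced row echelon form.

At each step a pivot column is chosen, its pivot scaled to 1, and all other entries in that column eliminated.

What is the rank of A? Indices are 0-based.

rank = 2

step 1: normalize row 0 (÷1) = (1, 3)
  row 1: subtract -2×row0 = (0, 10)
step 2: normalize row 1 (÷10) = (0, 1)
  row 0: subtract 3×row1 = (1, 0)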